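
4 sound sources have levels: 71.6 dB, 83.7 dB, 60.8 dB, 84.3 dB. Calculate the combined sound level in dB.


Formula: L_total = 10 * log10( sum(10^(Li/10)) )
  Source 1: 10^(71.6/10) = 14454397.7075
  Source 2: 10^(83.7/10) = 234422881.532
  Source 3: 10^(60.8/10) = 1202264.4346
  Source 4: 10^(84.3/10) = 269153480.3927
Sum of linear values = 519233024.0668
L_total = 10 * log10(519233024.0668) = 87.15

87.15 dB


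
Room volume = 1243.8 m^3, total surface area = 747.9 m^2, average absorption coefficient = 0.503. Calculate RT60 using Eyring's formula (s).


Given values:
  V = 1243.8 m^3, S = 747.9 m^2, alpha = 0.503
Formula: RT60 = 0.161 * V / (-S * ln(1 - alpha))
Compute ln(1 - 0.503) = ln(0.497) = -0.699165
Denominator: -747.9 * -0.699165 = 522.9055
Numerator: 0.161 * 1243.8 = 200.2518
RT60 = 200.2518 / 522.9055 = 0.383

0.383 s


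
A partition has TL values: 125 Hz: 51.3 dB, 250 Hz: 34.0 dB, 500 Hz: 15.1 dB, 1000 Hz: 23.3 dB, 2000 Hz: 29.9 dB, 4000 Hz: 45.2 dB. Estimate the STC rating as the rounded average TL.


Given TL values at each frequency:
  125 Hz: 51.3 dB
  250 Hz: 34.0 dB
  500 Hz: 15.1 dB
  1000 Hz: 23.3 dB
  2000 Hz: 29.9 dB
  4000 Hz: 45.2 dB
Formula: STC ~ round(average of TL values)
Sum = 51.3 + 34.0 + 15.1 + 23.3 + 29.9 + 45.2 = 198.8
Average = 198.8 / 6 = 33.13
Rounded: 33

33


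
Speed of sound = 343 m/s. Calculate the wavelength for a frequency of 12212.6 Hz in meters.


Given values:
  c = 343 m/s, f = 12212.6 Hz
Formula: lambda = c / f
lambda = 343 / 12212.6
lambda = 0.0281

0.0281 m


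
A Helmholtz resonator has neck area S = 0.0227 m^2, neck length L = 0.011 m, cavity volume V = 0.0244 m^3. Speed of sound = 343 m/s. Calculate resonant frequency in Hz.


Given values:
  S = 0.0227 m^2, L = 0.011 m, V = 0.0244 m^3, c = 343 m/s
Formula: f = (c / (2*pi)) * sqrt(S / (V * L))
Compute V * L = 0.0244 * 0.011 = 0.0002684
Compute S / (V * L) = 0.0227 / 0.0002684 = 84.5753
Compute sqrt(84.5753) = 9.196483
Compute c / (2*pi) = 343 / 6.283185 = 54.590148
f = 54.590148 * 9.196483 = 502.04

502.04 Hz


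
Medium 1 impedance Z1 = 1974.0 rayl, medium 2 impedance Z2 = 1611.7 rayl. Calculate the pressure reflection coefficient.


Given values:
  Z1 = 1974.0 rayl, Z2 = 1611.7 rayl
Formula: R = (Z2 - Z1) / (Z2 + Z1)
Numerator: Z2 - Z1 = 1611.7 - 1974.0 = -362.3
Denominator: Z2 + Z1 = 1611.7 + 1974.0 = 3585.7
R = -362.3 / 3585.7 = -0.101

-0.101


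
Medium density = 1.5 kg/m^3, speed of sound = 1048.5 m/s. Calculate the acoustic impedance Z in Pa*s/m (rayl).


Given values:
  rho = 1.5 kg/m^3
  c = 1048.5 m/s
Formula: Z = rho * c
Z = 1.5 * 1048.5
Z = 1572.75

1572.75 rayl


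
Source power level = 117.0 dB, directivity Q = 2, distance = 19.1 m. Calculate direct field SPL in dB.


Given values:
  Lw = 117.0 dB, Q = 2, r = 19.1 m
Formula: SPL = Lw + 10 * log10(Q / (4 * pi * r^2))
Compute 4 * pi * r^2 = 4 * pi * 19.1^2 = 4584.3377
Compute Q / denom = 2 / 4584.3377 = 0.00043627
Compute 10 * log10(0.00043627) = -33.6024
SPL = 117.0 + (-33.6024) = 83.4

83.4 dB


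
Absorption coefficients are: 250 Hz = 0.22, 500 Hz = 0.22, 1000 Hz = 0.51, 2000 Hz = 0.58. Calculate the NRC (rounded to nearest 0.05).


Given values:
  a_250 = 0.22, a_500 = 0.22
  a_1000 = 0.51, a_2000 = 0.58
Formula: NRC = (a250 + a500 + a1000 + a2000) / 4
Sum = 0.22 + 0.22 + 0.51 + 0.58 = 1.53
NRC = 1.53 / 4 = 0.3825
Rounded to nearest 0.05: 0.4

0.4


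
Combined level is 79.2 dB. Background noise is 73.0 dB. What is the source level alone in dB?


Given values:
  L_total = 79.2 dB, L_bg = 73.0 dB
Formula: L_source = 10 * log10(10^(L_total/10) - 10^(L_bg/10))
Convert to linear:
  10^(79.2/10) = 83176377.1103
  10^(73.0/10) = 19952623.1497
Difference: 83176377.1103 - 19952623.1497 = 63223753.9606
L_source = 10 * log10(63223753.9606) = 78.01

78.01 dB


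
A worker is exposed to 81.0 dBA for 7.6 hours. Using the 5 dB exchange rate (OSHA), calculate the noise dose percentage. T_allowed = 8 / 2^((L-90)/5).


Given values:
  L = 81.0 dBA, T = 7.6 hours
Formula: T_allowed = 8 / 2^((L - 90) / 5)
Compute exponent: (81.0 - 90) / 5 = -1.8
Compute 2^(-1.8) = 0.287175
T_allowed = 8 / 0.287175 = 27.857578 hours
Dose = (T / T_allowed) * 100
Dose = (7.6 / 27.857578) * 100 = 27.28

27.28 %


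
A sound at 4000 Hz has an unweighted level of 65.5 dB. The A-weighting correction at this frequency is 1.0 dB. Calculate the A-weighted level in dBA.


Given values:
  SPL = 65.5 dB
  A-weighting at 4000 Hz = 1.0 dB
Formula: L_A = SPL + A_weight
L_A = 65.5 + (1.0)
L_A = 66.5

66.5 dBA


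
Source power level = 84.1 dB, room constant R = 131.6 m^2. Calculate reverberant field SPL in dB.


Given values:
  Lw = 84.1 dB, R = 131.6 m^2
Formula: SPL = Lw + 10 * log10(4 / R)
Compute 4 / R = 4 / 131.6 = 0.030395
Compute 10 * log10(0.030395) = -15.172
SPL = 84.1 + (-15.172) = 68.93

68.93 dB


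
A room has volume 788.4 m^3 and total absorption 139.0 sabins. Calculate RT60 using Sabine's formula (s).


Given values:
  V = 788.4 m^3
  A = 139.0 sabins
Formula: RT60 = 0.161 * V / A
Numerator: 0.161 * 788.4 = 126.9324
RT60 = 126.9324 / 139.0 = 0.913

0.913 s


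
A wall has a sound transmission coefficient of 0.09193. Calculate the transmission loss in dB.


Given values:
  tau = 0.09193
Formula: TL = 10 * log10(1 / tau)
Compute 1 / tau = 1 / 0.09193 = 10.8778
Compute log10(10.8778) = 1.036541
TL = 10 * 1.036541 = 10.37

10.37 dB


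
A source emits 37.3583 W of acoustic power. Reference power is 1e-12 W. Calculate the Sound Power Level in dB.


Given values:
  W = 37.3583 W
  W_ref = 1e-12 W
Formula: SWL = 10 * log10(W / W_ref)
Compute ratio: W / W_ref = 37358300000000
Compute log10: log10(37358300000000) = 13.572387
Multiply: SWL = 10 * 13.572387 = 135.72

135.72 dB


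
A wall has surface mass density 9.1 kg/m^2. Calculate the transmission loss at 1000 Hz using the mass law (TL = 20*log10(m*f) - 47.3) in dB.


Given values:
  m = 9.1 kg/m^2, f = 1000 Hz
Formula: TL = 20 * log10(m * f) - 47.3
Compute m * f = 9.1 * 1000 = 9100.0
Compute log10(9100.0) = 3.959041
Compute 20 * 3.959041 = 79.1808
TL = 79.1808 - 47.3 = 31.88

31.88 dB


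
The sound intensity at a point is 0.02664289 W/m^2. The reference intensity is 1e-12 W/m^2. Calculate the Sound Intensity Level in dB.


Given values:
  I = 0.02664289 W/m^2
  I_ref = 1e-12 W/m^2
Formula: SIL = 10 * log10(I / I_ref)
Compute ratio: I / I_ref = 26642890000
Compute log10: log10(26642890000) = 10.425581
Multiply: SIL = 10 * 10.425581 = 104.26

104.26 dB


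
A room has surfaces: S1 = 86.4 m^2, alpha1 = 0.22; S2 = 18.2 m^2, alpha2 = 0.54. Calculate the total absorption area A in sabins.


Given surfaces:
  Surface 1: 86.4 * 0.22 = 19.008
  Surface 2: 18.2 * 0.54 = 9.828
Formula: A = sum(Si * alpha_i)
A = 19.008 + 9.828
A = 28.84

28.84 sabins


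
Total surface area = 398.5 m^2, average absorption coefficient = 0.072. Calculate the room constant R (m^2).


Given values:
  S = 398.5 m^2, alpha = 0.072
Formula: R = S * alpha / (1 - alpha)
Numerator: 398.5 * 0.072 = 28.692
Denominator: 1 - 0.072 = 0.928
R = 28.692 / 0.928 = 30.92

30.92 m^2


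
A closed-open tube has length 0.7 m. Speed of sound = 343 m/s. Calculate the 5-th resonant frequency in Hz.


Given values:
  Tube type: closed-open, L = 0.7 m, c = 343 m/s, n = 5
Formula: f_n = (2n - 1) * c / (4 * L)
Compute 2n - 1 = 2*5 - 1 = 9
Compute 4 * L = 4 * 0.7 = 2.8
f = 9 * 343 / 2.8
f = 1102.5

1102.5 Hz


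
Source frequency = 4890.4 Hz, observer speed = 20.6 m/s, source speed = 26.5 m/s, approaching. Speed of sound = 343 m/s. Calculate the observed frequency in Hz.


Given values:
  f_s = 4890.4 Hz, v_o = 20.6 m/s, v_s = 26.5 m/s
  Direction: approaching
Formula: f_o = f_s * (c + v_o) / (c - v_s)
Numerator: c + v_o = 343 + 20.6 = 363.6
Denominator: c - v_s = 343 - 26.5 = 316.5
f_o = 4890.4 * 363.6 / 316.5 = 5618.17

5618.17 Hz


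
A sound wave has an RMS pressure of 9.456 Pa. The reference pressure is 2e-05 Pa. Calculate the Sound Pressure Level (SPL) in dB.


Given values:
  p = 9.456 Pa
  p_ref = 2e-05 Pa
Formula: SPL = 20 * log10(p / p_ref)
Compute ratio: p / p_ref = 9.456 / 2e-05 = 472800
Compute log10: log10(472800) = 5.674677
Multiply: SPL = 20 * 5.674677 = 113.49

113.49 dB


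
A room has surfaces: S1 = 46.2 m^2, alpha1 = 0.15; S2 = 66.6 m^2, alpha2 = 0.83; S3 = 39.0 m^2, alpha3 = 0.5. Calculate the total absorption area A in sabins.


Given surfaces:
  Surface 1: 46.2 * 0.15 = 6.93
  Surface 2: 66.6 * 0.83 = 55.278
  Surface 3: 39.0 * 0.5 = 19.5
Formula: A = sum(Si * alpha_i)
A = 6.93 + 55.278 + 19.5
A = 81.71

81.71 sabins


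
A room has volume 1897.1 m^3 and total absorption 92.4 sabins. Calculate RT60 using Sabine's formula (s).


Given values:
  V = 1897.1 m^3
  A = 92.4 sabins
Formula: RT60 = 0.161 * V / A
Numerator: 0.161 * 1897.1 = 305.4331
RT60 = 305.4331 / 92.4 = 3.306

3.306 s


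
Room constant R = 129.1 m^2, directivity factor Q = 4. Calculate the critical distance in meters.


Given values:
  R = 129.1 m^2, Q = 4
Formula: d_c = 0.141 * sqrt(Q * R)
Compute Q * R = 4 * 129.1 = 516.4
Compute sqrt(516.4) = 22.7244
d_c = 0.141 * 22.7244 = 3.204

3.204 m


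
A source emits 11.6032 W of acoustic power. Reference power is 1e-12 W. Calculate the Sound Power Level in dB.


Given values:
  W = 11.6032 W
  W_ref = 1e-12 W
Formula: SWL = 10 * log10(W / W_ref)
Compute ratio: W / W_ref = 11603200000000
Compute log10: log10(11603200000000) = 13.064578
Multiply: SWL = 10 * 13.064578 = 130.65

130.65 dB


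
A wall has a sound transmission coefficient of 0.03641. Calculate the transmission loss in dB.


Given values:
  tau = 0.03641
Formula: TL = 10 * log10(1 / tau)
Compute 1 / tau = 1 / 0.03641 = 27.465
Compute log10(27.465) = 1.43878
TL = 10 * 1.43878 = 14.39

14.39 dB


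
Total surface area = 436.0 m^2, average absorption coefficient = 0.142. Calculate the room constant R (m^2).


Given values:
  S = 436.0 m^2, alpha = 0.142
Formula: R = S * alpha / (1 - alpha)
Numerator: 436.0 * 0.142 = 61.912
Denominator: 1 - 0.142 = 0.858
R = 61.912 / 0.858 = 72.16

72.16 m^2


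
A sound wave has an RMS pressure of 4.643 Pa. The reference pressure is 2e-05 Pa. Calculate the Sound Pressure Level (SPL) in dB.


Given values:
  p = 4.643 Pa
  p_ref = 2e-05 Pa
Formula: SPL = 20 * log10(p / p_ref)
Compute ratio: p / p_ref = 4.643 / 2e-05 = 232150
Compute log10: log10(232150) = 5.365769
Multiply: SPL = 20 * 5.365769 = 107.32

107.32 dB


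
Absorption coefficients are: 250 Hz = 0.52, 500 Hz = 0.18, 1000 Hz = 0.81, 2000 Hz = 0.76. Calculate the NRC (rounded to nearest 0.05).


Given values:
  a_250 = 0.52, a_500 = 0.18
  a_1000 = 0.81, a_2000 = 0.76
Formula: NRC = (a250 + a500 + a1000 + a2000) / 4
Sum = 0.52 + 0.18 + 0.81 + 0.76 = 2.27
NRC = 2.27 / 4 = 0.5675
Rounded to nearest 0.05: 0.55

0.55


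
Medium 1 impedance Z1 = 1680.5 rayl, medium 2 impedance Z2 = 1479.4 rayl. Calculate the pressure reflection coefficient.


Given values:
  Z1 = 1680.5 rayl, Z2 = 1479.4 rayl
Formula: R = (Z2 - Z1) / (Z2 + Z1)
Numerator: Z2 - Z1 = 1479.4 - 1680.5 = -201.1
Denominator: Z2 + Z1 = 1479.4 + 1680.5 = 3159.9
R = -201.1 / 3159.9 = -0.0636

-0.0636


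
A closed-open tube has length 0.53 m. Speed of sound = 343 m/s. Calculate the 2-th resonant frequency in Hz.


Given values:
  Tube type: closed-open, L = 0.53 m, c = 343 m/s, n = 2
Formula: f_n = (2n - 1) * c / (4 * L)
Compute 2n - 1 = 2*2 - 1 = 3
Compute 4 * L = 4 * 0.53 = 2.12
f = 3 * 343 / 2.12
f = 485.38

485.38 Hz


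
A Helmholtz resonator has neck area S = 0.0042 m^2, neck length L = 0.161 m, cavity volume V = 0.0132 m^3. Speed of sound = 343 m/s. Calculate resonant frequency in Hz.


Given values:
  S = 0.0042 m^2, L = 0.161 m, V = 0.0132 m^3, c = 343 m/s
Formula: f = (c / (2*pi)) * sqrt(S / (V * L))
Compute V * L = 0.0132 * 0.161 = 0.0021252
Compute S / (V * L) = 0.0042 / 0.0021252 = 1.9763
Compute sqrt(1.9763) = 1.405809
Compute c / (2*pi) = 343 / 6.283185 = 54.590148
f = 54.590148 * 1.405809 = 76.74

76.74 Hz


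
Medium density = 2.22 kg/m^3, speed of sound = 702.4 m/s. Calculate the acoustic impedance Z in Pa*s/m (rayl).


Given values:
  rho = 2.22 kg/m^3
  c = 702.4 m/s
Formula: Z = rho * c
Z = 2.22 * 702.4
Z = 1559.33

1559.33 rayl


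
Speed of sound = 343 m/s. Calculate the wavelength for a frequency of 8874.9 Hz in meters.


Given values:
  c = 343 m/s, f = 8874.9 Hz
Formula: lambda = c / f
lambda = 343 / 8874.9
lambda = 0.0386

0.0386 m


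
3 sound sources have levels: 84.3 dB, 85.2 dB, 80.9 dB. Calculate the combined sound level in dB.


Formula: L_total = 10 * log10( sum(10^(Li/10)) )
  Source 1: 10^(84.3/10) = 269153480.3927
  Source 2: 10^(85.2/10) = 331131121.4826
  Source 3: 10^(80.9/10) = 123026877.0812
Sum of linear values = 723311478.9565
L_total = 10 * log10(723311478.9565) = 88.59

88.59 dB


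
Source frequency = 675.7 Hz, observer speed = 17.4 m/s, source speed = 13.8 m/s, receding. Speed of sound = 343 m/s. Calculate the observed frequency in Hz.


Given values:
  f_s = 675.7 Hz, v_o = 17.4 m/s, v_s = 13.8 m/s
  Direction: receding
Formula: f_o = f_s * (c - v_o) / (c + v_s)
Numerator: c - v_o = 343 - 17.4 = 325.6
Denominator: c + v_s = 343 + 13.8 = 356.8
f_o = 675.7 * 325.6 / 356.8 = 616.61

616.61 Hz


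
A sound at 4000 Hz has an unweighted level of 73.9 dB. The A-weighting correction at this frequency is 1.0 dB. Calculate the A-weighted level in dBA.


Given values:
  SPL = 73.9 dB
  A-weighting at 4000 Hz = 1.0 dB
Formula: L_A = SPL + A_weight
L_A = 73.9 + (1.0)
L_A = 74.9

74.9 dBA


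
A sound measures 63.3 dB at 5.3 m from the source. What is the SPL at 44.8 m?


Given values:
  SPL1 = 63.3 dB, r1 = 5.3 m, r2 = 44.8 m
Formula: SPL2 = SPL1 - 20 * log10(r2 / r1)
Compute ratio: r2 / r1 = 44.8 / 5.3 = 8.4528
Compute log10: log10(8.4528) = 0.927001
Compute drop: 20 * 0.927001 = 18.54
SPL2 = 63.3 - 18.54 = 44.76

44.76 dB


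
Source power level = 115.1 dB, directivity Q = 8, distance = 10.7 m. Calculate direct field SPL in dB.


Given values:
  Lw = 115.1 dB, Q = 8, r = 10.7 m
Formula: SPL = Lw + 10 * log10(Q / (4 * pi * r^2))
Compute 4 * pi * r^2 = 4 * pi * 10.7^2 = 1438.7238
Compute Q / denom = 8 / 1438.7238 = 0.00556048
Compute 10 * log10(0.00556048) = -22.5489
SPL = 115.1 + (-22.5489) = 92.55

92.55 dB


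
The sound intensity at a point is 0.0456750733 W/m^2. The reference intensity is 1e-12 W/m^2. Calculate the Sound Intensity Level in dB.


Given values:
  I = 0.0456750733 W/m^2
  I_ref = 1e-12 W/m^2
Formula: SIL = 10 * log10(I / I_ref)
Compute ratio: I / I_ref = 45675073300
Compute log10: log10(45675073300) = 10.659679
Multiply: SIL = 10 * 10.659679 = 106.6

106.6 dB


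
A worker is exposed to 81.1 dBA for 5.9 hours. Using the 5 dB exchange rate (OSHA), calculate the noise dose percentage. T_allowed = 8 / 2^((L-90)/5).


Given values:
  L = 81.1 dBA, T = 5.9 hours
Formula: T_allowed = 8 / 2^((L - 90) / 5)
Compute exponent: (81.1 - 90) / 5 = -1.78
Compute 2^(-1.78) = 0.291183
T_allowed = 8 / 0.291183 = 27.474131 hours
Dose = (T / T_allowed) * 100
Dose = (5.9 / 27.474131) * 100 = 21.47

21.47 %


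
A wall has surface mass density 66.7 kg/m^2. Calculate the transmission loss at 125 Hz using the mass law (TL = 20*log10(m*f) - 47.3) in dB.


Given values:
  m = 66.7 kg/m^2, f = 125 Hz
Formula: TL = 20 * log10(m * f) - 47.3
Compute m * f = 66.7 * 125 = 8337.5
Compute log10(8337.5) = 3.921036
Compute 20 * 3.921036 = 78.4207
TL = 78.4207 - 47.3 = 31.12

31.12 dB


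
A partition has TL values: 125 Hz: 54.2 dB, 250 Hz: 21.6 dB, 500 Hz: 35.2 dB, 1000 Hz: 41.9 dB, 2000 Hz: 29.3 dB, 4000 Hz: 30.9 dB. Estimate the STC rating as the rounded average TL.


Given TL values at each frequency:
  125 Hz: 54.2 dB
  250 Hz: 21.6 dB
  500 Hz: 35.2 dB
  1000 Hz: 41.9 dB
  2000 Hz: 29.3 dB
  4000 Hz: 30.9 dB
Formula: STC ~ round(average of TL values)
Sum = 54.2 + 21.6 + 35.2 + 41.9 + 29.3 + 30.9 = 213.1
Average = 213.1 / 6 = 35.52
Rounded: 36

36


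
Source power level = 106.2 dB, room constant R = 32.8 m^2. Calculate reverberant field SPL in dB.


Given values:
  Lw = 106.2 dB, R = 32.8 m^2
Formula: SPL = Lw + 10 * log10(4 / R)
Compute 4 / R = 4 / 32.8 = 0.121951
Compute 10 * log10(0.121951) = -9.1381
SPL = 106.2 + (-9.1381) = 97.06

97.06 dB


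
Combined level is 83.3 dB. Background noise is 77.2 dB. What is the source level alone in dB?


Given values:
  L_total = 83.3 dB, L_bg = 77.2 dB
Formula: L_source = 10 * log10(10^(L_total/10) - 10^(L_bg/10))
Convert to linear:
  10^(83.3/10) = 213796208.9502
  10^(77.2/10) = 52480746.025
Difference: 213796208.9502 - 52480746.025 = 161315462.9252
L_source = 10 * log10(161315462.9252) = 82.08

82.08 dB


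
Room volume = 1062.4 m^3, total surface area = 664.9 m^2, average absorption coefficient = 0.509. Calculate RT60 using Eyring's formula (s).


Given values:
  V = 1062.4 m^3, S = 664.9 m^2, alpha = 0.509
Formula: RT60 = 0.161 * V / (-S * ln(1 - alpha))
Compute ln(1 - 0.509) = ln(0.491) = -0.711311
Denominator: -664.9 * -0.711311 = 472.9507
Numerator: 0.161 * 1062.4 = 171.0464
RT60 = 171.0464 / 472.9507 = 0.362

0.362 s


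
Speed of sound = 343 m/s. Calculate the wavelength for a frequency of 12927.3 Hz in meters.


Given values:
  c = 343 m/s, f = 12927.3 Hz
Formula: lambda = c / f
lambda = 343 / 12927.3
lambda = 0.0265

0.0265 m


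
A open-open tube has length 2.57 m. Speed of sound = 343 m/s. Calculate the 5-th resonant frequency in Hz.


Given values:
  Tube type: open-open, L = 2.57 m, c = 343 m/s, n = 5
Formula: f_n = n * c / (2 * L)
Compute 2 * L = 2 * 2.57 = 5.14
f = 5 * 343 / 5.14
f = 333.66

333.66 Hz


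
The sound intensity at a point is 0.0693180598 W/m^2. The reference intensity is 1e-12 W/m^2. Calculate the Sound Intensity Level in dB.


Given values:
  I = 0.0693180598 W/m^2
  I_ref = 1e-12 W/m^2
Formula: SIL = 10 * log10(I / I_ref)
Compute ratio: I / I_ref = 69318059800
Compute log10: log10(69318059800) = 10.840846
Multiply: SIL = 10 * 10.840846 = 108.41

108.41 dB


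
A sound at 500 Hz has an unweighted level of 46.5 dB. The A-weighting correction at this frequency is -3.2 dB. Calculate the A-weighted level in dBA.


Given values:
  SPL = 46.5 dB
  A-weighting at 500 Hz = -3.2 dB
Formula: L_A = SPL + A_weight
L_A = 46.5 + (-3.2)
L_A = 43.3

43.3 dBA


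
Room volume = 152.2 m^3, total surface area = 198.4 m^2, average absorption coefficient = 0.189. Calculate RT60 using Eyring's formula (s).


Given values:
  V = 152.2 m^3, S = 198.4 m^2, alpha = 0.189
Formula: RT60 = 0.161 * V / (-S * ln(1 - alpha))
Compute ln(1 - 0.189) = ln(0.811) = -0.209487
Denominator: -198.4 * -0.209487 = 41.5622
Numerator: 0.161 * 152.2 = 24.5042
RT60 = 24.5042 / 41.5622 = 0.59

0.59 s


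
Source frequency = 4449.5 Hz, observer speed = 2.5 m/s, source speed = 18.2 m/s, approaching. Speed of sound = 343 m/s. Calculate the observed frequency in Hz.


Given values:
  f_s = 4449.5 Hz, v_o = 2.5 m/s, v_s = 18.2 m/s
  Direction: approaching
Formula: f_o = f_s * (c + v_o) / (c - v_s)
Numerator: c + v_o = 343 + 2.5 = 345.5
Denominator: c - v_s = 343 - 18.2 = 324.8
f_o = 4449.5 * 345.5 / 324.8 = 4733.07

4733.07 Hz


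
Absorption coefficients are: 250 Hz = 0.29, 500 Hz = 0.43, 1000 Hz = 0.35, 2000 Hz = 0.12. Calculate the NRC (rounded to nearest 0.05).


Given values:
  a_250 = 0.29, a_500 = 0.43
  a_1000 = 0.35, a_2000 = 0.12
Formula: NRC = (a250 + a500 + a1000 + a2000) / 4
Sum = 0.29 + 0.43 + 0.35 + 0.12 = 1.19
NRC = 1.19 / 4 = 0.2975
Rounded to nearest 0.05: 0.3

0.3


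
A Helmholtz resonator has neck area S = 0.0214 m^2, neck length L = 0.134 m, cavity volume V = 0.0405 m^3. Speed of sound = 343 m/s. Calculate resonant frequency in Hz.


Given values:
  S = 0.0214 m^2, L = 0.134 m, V = 0.0405 m^3, c = 343 m/s
Formula: f = (c / (2*pi)) * sqrt(S / (V * L))
Compute V * L = 0.0405 * 0.134 = 0.005427
Compute S / (V * L) = 0.0214 / 0.005427 = 3.9432
Compute sqrt(3.9432) = 1.985749
Compute c / (2*pi) = 343 / 6.283185 = 54.590148
f = 54.590148 * 1.985749 = 108.4

108.4 Hz


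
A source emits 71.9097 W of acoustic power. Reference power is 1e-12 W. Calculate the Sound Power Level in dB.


Given values:
  W = 71.9097 W
  W_ref = 1e-12 W
Formula: SWL = 10 * log10(W / W_ref)
Compute ratio: W / W_ref = 71909700000000
Compute log10: log10(71909700000000) = 13.856787
Multiply: SWL = 10 * 13.856787 = 138.57

138.57 dB


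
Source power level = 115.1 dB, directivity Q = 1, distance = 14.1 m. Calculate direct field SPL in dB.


Given values:
  Lw = 115.1 dB, Q = 1, r = 14.1 m
Formula: SPL = Lw + 10 * log10(Q / (4 * pi * r^2))
Compute 4 * pi * r^2 = 4 * pi * 14.1^2 = 2498.3201
Compute Q / denom = 1 / 2498.3201 = 0.00040027
Compute 10 * log10(0.00040027) = -33.9765
SPL = 115.1 + (-33.9765) = 81.12

81.12 dB


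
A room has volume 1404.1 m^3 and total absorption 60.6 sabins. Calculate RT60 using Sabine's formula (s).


Given values:
  V = 1404.1 m^3
  A = 60.6 sabins
Formula: RT60 = 0.161 * V / A
Numerator: 0.161 * 1404.1 = 226.0601
RT60 = 226.0601 / 60.6 = 3.73

3.73 s


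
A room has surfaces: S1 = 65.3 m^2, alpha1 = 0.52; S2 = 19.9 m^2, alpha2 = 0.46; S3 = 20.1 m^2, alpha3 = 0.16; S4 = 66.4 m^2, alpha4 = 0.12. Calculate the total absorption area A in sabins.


Given surfaces:
  Surface 1: 65.3 * 0.52 = 33.956
  Surface 2: 19.9 * 0.46 = 9.154
  Surface 3: 20.1 * 0.16 = 3.216
  Surface 4: 66.4 * 0.12 = 7.968
Formula: A = sum(Si * alpha_i)
A = 33.956 + 9.154 + 3.216 + 7.968
A = 54.29

54.29 sabins


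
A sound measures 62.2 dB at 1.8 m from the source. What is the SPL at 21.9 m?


Given values:
  SPL1 = 62.2 dB, r1 = 1.8 m, r2 = 21.9 m
Formula: SPL2 = SPL1 - 20 * log10(r2 / r1)
Compute ratio: r2 / r1 = 21.9 / 1.8 = 12.1667
Compute log10: log10(12.1667) = 1.085173
Compute drop: 20 * 1.085173 = 21.7035
SPL2 = 62.2 - 21.7035 = 40.5

40.5 dB


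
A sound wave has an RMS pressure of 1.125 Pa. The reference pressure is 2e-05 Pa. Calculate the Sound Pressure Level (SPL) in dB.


Given values:
  p = 1.125 Pa
  p_ref = 2e-05 Pa
Formula: SPL = 20 * log10(p / p_ref)
Compute ratio: p / p_ref = 1.125 / 2e-05 = 56250
Compute log10: log10(56250) = 4.750123
Multiply: SPL = 20 * 4.750123 = 95.0

95.0 dB


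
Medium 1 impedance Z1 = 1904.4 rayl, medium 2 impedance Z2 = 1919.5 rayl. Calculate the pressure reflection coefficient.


Given values:
  Z1 = 1904.4 rayl, Z2 = 1919.5 rayl
Formula: R = (Z2 - Z1) / (Z2 + Z1)
Numerator: Z2 - Z1 = 1919.5 - 1904.4 = 15.1
Denominator: Z2 + Z1 = 1919.5 + 1904.4 = 3823.9
R = 15.1 / 3823.9 = 0.0039

0.0039


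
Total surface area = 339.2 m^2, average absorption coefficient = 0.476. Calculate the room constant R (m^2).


Given values:
  S = 339.2 m^2, alpha = 0.476
Formula: R = S * alpha / (1 - alpha)
Numerator: 339.2 * 0.476 = 161.4592
Denominator: 1 - 0.476 = 0.524
R = 161.4592 / 0.524 = 308.13

308.13 m^2


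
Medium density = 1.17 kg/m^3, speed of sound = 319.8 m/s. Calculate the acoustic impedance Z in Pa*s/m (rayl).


Given values:
  rho = 1.17 kg/m^3
  c = 319.8 m/s
Formula: Z = rho * c
Z = 1.17 * 319.8
Z = 374.17

374.17 rayl


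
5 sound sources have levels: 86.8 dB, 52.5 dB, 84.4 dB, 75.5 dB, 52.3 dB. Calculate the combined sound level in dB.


Formula: L_total = 10 * log10( sum(10^(Li/10)) )
  Source 1: 10^(86.8/10) = 478630092.3226
  Source 2: 10^(52.5/10) = 177827.941
  Source 3: 10^(84.4/10) = 275422870.3338
  Source 4: 10^(75.5/10) = 35481338.9234
  Source 5: 10^(52.3/10) = 169824.3652
Sum of linear values = 789881953.886
L_total = 10 * log10(789881953.886) = 88.98

88.98 dB


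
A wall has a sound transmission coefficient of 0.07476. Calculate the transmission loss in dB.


Given values:
  tau = 0.07476
Formula: TL = 10 * log10(1 / tau)
Compute 1 / tau = 1 / 0.07476 = 13.3761
Compute log10(13.3761) = 1.12633
TL = 10 * 1.12633 = 11.26

11.26 dB


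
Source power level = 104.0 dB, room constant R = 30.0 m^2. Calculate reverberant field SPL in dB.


Given values:
  Lw = 104.0 dB, R = 30.0 m^2
Formula: SPL = Lw + 10 * log10(4 / R)
Compute 4 / R = 4 / 30.0 = 0.133333
Compute 10 * log10(0.133333) = -8.7506
SPL = 104.0 + (-8.7506) = 95.25

95.25 dB


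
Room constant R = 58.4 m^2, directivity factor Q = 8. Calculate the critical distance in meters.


Given values:
  R = 58.4 m^2, Q = 8
Formula: d_c = 0.141 * sqrt(Q * R)
Compute Q * R = 8 * 58.4 = 467.2
Compute sqrt(467.2) = 21.6148
d_c = 0.141 * 21.6148 = 3.048

3.048 m


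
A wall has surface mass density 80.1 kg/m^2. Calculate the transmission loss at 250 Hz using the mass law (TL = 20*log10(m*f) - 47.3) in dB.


Given values:
  m = 80.1 kg/m^2, f = 250 Hz
Formula: TL = 20 * log10(m * f) - 47.3
Compute m * f = 80.1 * 250 = 20025.0
Compute log10(20025.0) = 4.301573
Compute 20 * 4.301573 = 86.0315
TL = 86.0315 - 47.3 = 38.73

38.73 dB


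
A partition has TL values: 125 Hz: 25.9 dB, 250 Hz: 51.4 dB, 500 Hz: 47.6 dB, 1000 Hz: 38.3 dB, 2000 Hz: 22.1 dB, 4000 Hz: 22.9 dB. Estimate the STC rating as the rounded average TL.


Given TL values at each frequency:
  125 Hz: 25.9 dB
  250 Hz: 51.4 dB
  500 Hz: 47.6 dB
  1000 Hz: 38.3 dB
  2000 Hz: 22.1 dB
  4000 Hz: 22.9 dB
Formula: STC ~ round(average of TL values)
Sum = 25.9 + 51.4 + 47.6 + 38.3 + 22.1 + 22.9 = 208.2
Average = 208.2 / 6 = 34.7
Rounded: 35

35


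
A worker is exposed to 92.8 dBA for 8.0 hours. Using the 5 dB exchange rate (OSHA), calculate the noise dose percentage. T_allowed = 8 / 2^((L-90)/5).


Given values:
  L = 92.8 dBA, T = 8.0 hours
Formula: T_allowed = 8 / 2^((L - 90) / 5)
Compute exponent: (92.8 - 90) / 5 = 0.56
Compute 2^(0.56) = 1.474269
T_allowed = 8 / 1.474269 = 5.426418 hours
Dose = (T / T_allowed) * 100
Dose = (8.0 / 5.426418) * 100 = 147.43

147.43 %


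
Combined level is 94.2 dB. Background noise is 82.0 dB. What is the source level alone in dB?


Given values:
  L_total = 94.2 dB, L_bg = 82.0 dB
Formula: L_source = 10 * log10(10^(L_total/10) - 10^(L_bg/10))
Convert to linear:
  10^(94.2/10) = 2630267991.8954
  10^(82.0/10) = 158489319.2461
Difference: 2630267991.8954 - 158489319.2461 = 2471778672.6493
L_source = 10 * log10(2471778672.6493) = 93.93

93.93 dB


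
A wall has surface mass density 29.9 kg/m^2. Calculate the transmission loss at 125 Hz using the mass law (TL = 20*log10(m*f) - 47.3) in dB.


Given values:
  m = 29.9 kg/m^2, f = 125 Hz
Formula: TL = 20 * log10(m * f) - 47.3
Compute m * f = 29.9 * 125 = 3737.5
Compute log10(3737.5) = 3.572581
Compute 20 * 3.572581 = 71.4516
TL = 71.4516 - 47.3 = 24.15

24.15 dB


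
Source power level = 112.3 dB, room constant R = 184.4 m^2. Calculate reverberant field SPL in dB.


Given values:
  Lw = 112.3 dB, R = 184.4 m^2
Formula: SPL = Lw + 10 * log10(4 / R)
Compute 4 / R = 4 / 184.4 = 0.021692
Compute 10 * log10(0.021692) = -16.637
SPL = 112.3 + (-16.637) = 95.66

95.66 dB


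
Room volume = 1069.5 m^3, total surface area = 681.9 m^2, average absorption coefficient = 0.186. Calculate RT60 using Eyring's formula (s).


Given values:
  V = 1069.5 m^3, S = 681.9 m^2, alpha = 0.186
Formula: RT60 = 0.161 * V / (-S * ln(1 - alpha))
Compute ln(1 - 0.186) = ln(0.814) = -0.205795
Denominator: -681.9 * -0.205795 = 140.3316
Numerator: 0.161 * 1069.5 = 172.1895
RT60 = 172.1895 / 140.3316 = 1.227

1.227 s


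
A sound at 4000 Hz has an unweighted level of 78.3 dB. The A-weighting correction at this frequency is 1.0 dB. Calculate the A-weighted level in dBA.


Given values:
  SPL = 78.3 dB
  A-weighting at 4000 Hz = 1.0 dB
Formula: L_A = SPL + A_weight
L_A = 78.3 + (1.0)
L_A = 79.3

79.3 dBA


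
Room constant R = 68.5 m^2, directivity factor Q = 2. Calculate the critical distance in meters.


Given values:
  R = 68.5 m^2, Q = 2
Formula: d_c = 0.141 * sqrt(Q * R)
Compute Q * R = 2 * 68.5 = 137.0
Compute sqrt(137.0) = 11.7047
d_c = 0.141 * 11.7047 = 1.65

1.65 m


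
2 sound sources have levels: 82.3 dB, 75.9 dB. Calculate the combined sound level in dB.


Formula: L_total = 10 * log10( sum(10^(Li/10)) )
  Source 1: 10^(82.3/10) = 169824365.2462
  Source 2: 10^(75.9/10) = 38904514.4994
Sum of linear values = 208728879.7456
L_total = 10 * log10(208728879.7456) = 83.2

83.2 dB


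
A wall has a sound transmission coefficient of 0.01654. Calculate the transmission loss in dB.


Given values:
  tau = 0.01654
Formula: TL = 10 * log10(1 / tau)
Compute 1 / tau = 1 / 0.01654 = 60.4595
Compute log10(60.4595) = 1.781465
TL = 10 * 1.781465 = 17.81

17.81 dB


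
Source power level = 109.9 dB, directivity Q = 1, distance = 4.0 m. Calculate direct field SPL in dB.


Given values:
  Lw = 109.9 dB, Q = 1, r = 4.0 m
Formula: SPL = Lw + 10 * log10(Q / (4 * pi * r^2))
Compute 4 * pi * r^2 = 4 * pi * 4.0^2 = 201.0619
Compute Q / denom = 1 / 201.0619 = 0.00497359
Compute 10 * log10(0.00497359) = -23.0333
SPL = 109.9 + (-23.0333) = 86.87

86.87 dB


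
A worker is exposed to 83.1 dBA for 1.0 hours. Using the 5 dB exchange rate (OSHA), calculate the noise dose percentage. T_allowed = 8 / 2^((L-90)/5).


Given values:
  L = 83.1 dBA, T = 1.0 hours
Formula: T_allowed = 8 / 2^((L - 90) / 5)
Compute exponent: (83.1 - 90) / 5 = -1.38
Compute 2^(-1.38) = 0.384219
T_allowed = 8 / 0.384219 = 20.821459 hours
Dose = (T / T_allowed) * 100
Dose = (1.0 / 20.821459) * 100 = 4.8

4.8 %


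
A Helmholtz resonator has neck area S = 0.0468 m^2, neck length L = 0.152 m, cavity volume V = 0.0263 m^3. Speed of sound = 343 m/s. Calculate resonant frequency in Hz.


Given values:
  S = 0.0468 m^2, L = 0.152 m, V = 0.0263 m^3, c = 343 m/s
Formula: f = (c / (2*pi)) * sqrt(S / (V * L))
Compute V * L = 0.0263 * 0.152 = 0.0039976
Compute S / (V * L) = 0.0468 / 0.0039976 = 11.707
Compute sqrt(11.707) = 3.421549
Compute c / (2*pi) = 343 / 6.283185 = 54.590148
f = 54.590148 * 3.421549 = 186.78

186.78 Hz


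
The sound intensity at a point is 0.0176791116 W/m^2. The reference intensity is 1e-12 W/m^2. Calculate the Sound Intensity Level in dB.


Given values:
  I = 0.0176791116 W/m^2
  I_ref = 1e-12 W/m^2
Formula: SIL = 10 * log10(I / I_ref)
Compute ratio: I / I_ref = 17679111600
Compute log10: log10(17679111600) = 10.24746
Multiply: SIL = 10 * 10.24746 = 102.47

102.47 dB


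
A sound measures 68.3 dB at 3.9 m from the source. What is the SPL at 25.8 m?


Given values:
  SPL1 = 68.3 dB, r1 = 3.9 m, r2 = 25.8 m
Formula: SPL2 = SPL1 - 20 * log10(r2 / r1)
Compute ratio: r2 / r1 = 25.8 / 3.9 = 6.6154
Compute log10: log10(6.6154) = 0.820556
Compute drop: 20 * 0.820556 = 16.4111
SPL2 = 68.3 - 16.4111 = 51.89

51.89 dB


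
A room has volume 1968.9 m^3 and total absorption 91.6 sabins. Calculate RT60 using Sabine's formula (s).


Given values:
  V = 1968.9 m^3
  A = 91.6 sabins
Formula: RT60 = 0.161 * V / A
Numerator: 0.161 * 1968.9 = 316.9929
RT60 = 316.9929 / 91.6 = 3.461

3.461 s


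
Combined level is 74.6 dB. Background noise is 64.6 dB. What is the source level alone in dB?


Given values:
  L_total = 74.6 dB, L_bg = 64.6 dB
Formula: L_source = 10 * log10(10^(L_total/10) - 10^(L_bg/10))
Convert to linear:
  10^(74.6/10) = 28840315.0313
  10^(64.6/10) = 2884031.5031
Difference: 28840315.0313 - 2884031.5031 = 25956283.5282
L_source = 10 * log10(25956283.5282) = 74.14

74.14 dB


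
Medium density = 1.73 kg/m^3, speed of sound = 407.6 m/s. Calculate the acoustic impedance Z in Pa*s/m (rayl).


Given values:
  rho = 1.73 kg/m^3
  c = 407.6 m/s
Formula: Z = rho * c
Z = 1.73 * 407.6
Z = 705.15

705.15 rayl


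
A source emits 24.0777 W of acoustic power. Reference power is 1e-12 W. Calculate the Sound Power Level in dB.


Given values:
  W = 24.0777 W
  W_ref = 1e-12 W
Formula: SWL = 10 * log10(W / W_ref)
Compute ratio: W / W_ref = 24077700000000
Compute log10: log10(24077700000000) = 13.381615
Multiply: SWL = 10 * 13.381615 = 133.82

133.82 dB


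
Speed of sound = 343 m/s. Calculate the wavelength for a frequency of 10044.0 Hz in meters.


Given values:
  c = 343 m/s, f = 10044.0 Hz
Formula: lambda = c / f
lambda = 343 / 10044.0
lambda = 0.0341

0.0341 m


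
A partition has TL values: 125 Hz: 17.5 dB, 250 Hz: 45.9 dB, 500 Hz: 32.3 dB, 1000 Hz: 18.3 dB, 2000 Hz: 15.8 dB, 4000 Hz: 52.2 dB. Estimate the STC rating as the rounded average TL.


Given TL values at each frequency:
  125 Hz: 17.5 dB
  250 Hz: 45.9 dB
  500 Hz: 32.3 dB
  1000 Hz: 18.3 dB
  2000 Hz: 15.8 dB
  4000 Hz: 52.2 dB
Formula: STC ~ round(average of TL values)
Sum = 17.5 + 45.9 + 32.3 + 18.3 + 15.8 + 52.2 = 182.0
Average = 182.0 / 6 = 30.33
Rounded: 30

30


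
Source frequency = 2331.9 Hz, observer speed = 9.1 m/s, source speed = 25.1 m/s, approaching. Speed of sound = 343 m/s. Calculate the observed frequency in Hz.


Given values:
  f_s = 2331.9 Hz, v_o = 9.1 m/s, v_s = 25.1 m/s
  Direction: approaching
Formula: f_o = f_s * (c + v_o) / (c - v_s)
Numerator: c + v_o = 343 + 9.1 = 352.1
Denominator: c - v_s = 343 - 25.1 = 317.9
f_o = 2331.9 * 352.1 / 317.9 = 2582.77

2582.77 Hz


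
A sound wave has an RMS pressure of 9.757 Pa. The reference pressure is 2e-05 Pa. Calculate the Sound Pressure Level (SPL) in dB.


Given values:
  p = 9.757 Pa
  p_ref = 2e-05 Pa
Formula: SPL = 20 * log10(p / p_ref)
Compute ratio: p / p_ref = 9.757 / 2e-05 = 487850
Compute log10: log10(487850) = 5.688286
Multiply: SPL = 20 * 5.688286 = 113.77

113.77 dB


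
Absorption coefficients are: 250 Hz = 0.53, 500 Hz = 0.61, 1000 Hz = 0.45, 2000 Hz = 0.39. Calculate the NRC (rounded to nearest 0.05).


Given values:
  a_250 = 0.53, a_500 = 0.61
  a_1000 = 0.45, a_2000 = 0.39
Formula: NRC = (a250 + a500 + a1000 + a2000) / 4
Sum = 0.53 + 0.61 + 0.45 + 0.39 = 1.98
NRC = 1.98 / 4 = 0.495
Rounded to nearest 0.05: 0.5

0.5


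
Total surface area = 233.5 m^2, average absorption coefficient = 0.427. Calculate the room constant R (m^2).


Given values:
  S = 233.5 m^2, alpha = 0.427
Formula: R = S * alpha / (1 - alpha)
Numerator: 233.5 * 0.427 = 99.7045
Denominator: 1 - 0.427 = 0.573
R = 99.7045 / 0.573 = 174.0

174.0 m^2


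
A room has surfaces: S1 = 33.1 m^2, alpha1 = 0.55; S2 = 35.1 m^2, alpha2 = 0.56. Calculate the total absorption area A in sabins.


Given surfaces:
  Surface 1: 33.1 * 0.55 = 18.205
  Surface 2: 35.1 * 0.56 = 19.656
Formula: A = sum(Si * alpha_i)
A = 18.205 + 19.656
A = 37.86

37.86 sabins


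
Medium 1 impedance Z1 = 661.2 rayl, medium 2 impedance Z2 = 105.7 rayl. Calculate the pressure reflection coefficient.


Given values:
  Z1 = 661.2 rayl, Z2 = 105.7 rayl
Formula: R = (Z2 - Z1) / (Z2 + Z1)
Numerator: Z2 - Z1 = 105.7 - 661.2 = -555.5
Denominator: Z2 + Z1 = 105.7 + 661.2 = 766.9
R = -555.5 / 766.9 = -0.7243

-0.7243


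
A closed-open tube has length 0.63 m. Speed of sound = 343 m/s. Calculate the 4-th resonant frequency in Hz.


Given values:
  Tube type: closed-open, L = 0.63 m, c = 343 m/s, n = 4
Formula: f_n = (2n - 1) * c / (4 * L)
Compute 2n - 1 = 2*4 - 1 = 7
Compute 4 * L = 4 * 0.63 = 2.52
f = 7 * 343 / 2.52
f = 952.78

952.78 Hz


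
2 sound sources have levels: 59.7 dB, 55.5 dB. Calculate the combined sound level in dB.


Formula: L_total = 10 * log10( sum(10^(Li/10)) )
  Source 1: 10^(59.7/10) = 933254.3008
  Source 2: 10^(55.5/10) = 354813.3892
Sum of linear values = 1288067.69
L_total = 10 * log10(1288067.69) = 61.1

61.1 dB


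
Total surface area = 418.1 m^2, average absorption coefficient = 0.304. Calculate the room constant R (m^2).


Given values:
  S = 418.1 m^2, alpha = 0.304
Formula: R = S * alpha / (1 - alpha)
Numerator: 418.1 * 0.304 = 127.1024
Denominator: 1 - 0.304 = 0.696
R = 127.1024 / 0.696 = 182.62

182.62 m^2


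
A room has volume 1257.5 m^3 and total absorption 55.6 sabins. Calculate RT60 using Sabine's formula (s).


Given values:
  V = 1257.5 m^3
  A = 55.6 sabins
Formula: RT60 = 0.161 * V / A
Numerator: 0.161 * 1257.5 = 202.4575
RT60 = 202.4575 / 55.6 = 3.641

3.641 s


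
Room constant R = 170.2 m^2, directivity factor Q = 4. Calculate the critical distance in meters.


Given values:
  R = 170.2 m^2, Q = 4
Formula: d_c = 0.141 * sqrt(Q * R)
Compute Q * R = 4 * 170.2 = 680.8
Compute sqrt(680.8) = 26.0921
d_c = 0.141 * 26.0921 = 3.679

3.679 m


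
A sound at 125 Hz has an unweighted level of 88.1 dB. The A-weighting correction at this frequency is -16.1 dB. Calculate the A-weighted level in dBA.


Given values:
  SPL = 88.1 dB
  A-weighting at 125 Hz = -16.1 dB
Formula: L_A = SPL + A_weight
L_A = 88.1 + (-16.1)
L_A = 72.0

72.0 dBA


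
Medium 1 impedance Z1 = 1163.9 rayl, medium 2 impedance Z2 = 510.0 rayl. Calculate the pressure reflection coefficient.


Given values:
  Z1 = 1163.9 rayl, Z2 = 510.0 rayl
Formula: R = (Z2 - Z1) / (Z2 + Z1)
Numerator: Z2 - Z1 = 510.0 - 1163.9 = -653.9
Denominator: Z2 + Z1 = 510.0 + 1163.9 = 1673.9
R = -653.9 / 1673.9 = -0.3906

-0.3906


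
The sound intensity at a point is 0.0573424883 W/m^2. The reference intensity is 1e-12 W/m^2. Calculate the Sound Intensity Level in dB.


Given values:
  I = 0.0573424883 W/m^2
  I_ref = 1e-12 W/m^2
Formula: SIL = 10 * log10(I / I_ref)
Compute ratio: I / I_ref = 57342488300
Compute log10: log10(57342488300) = 10.758477
Multiply: SIL = 10 * 10.758477 = 107.58

107.58 dB


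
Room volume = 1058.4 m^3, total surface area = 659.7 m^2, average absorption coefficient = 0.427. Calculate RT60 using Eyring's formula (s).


Given values:
  V = 1058.4 m^3, S = 659.7 m^2, alpha = 0.427
Formula: RT60 = 0.161 * V / (-S * ln(1 - alpha))
Compute ln(1 - 0.427) = ln(0.573) = -0.55687
Denominator: -659.7 * -0.55687 = 367.3671
Numerator: 0.161 * 1058.4 = 170.4024
RT60 = 170.4024 / 367.3671 = 0.464

0.464 s


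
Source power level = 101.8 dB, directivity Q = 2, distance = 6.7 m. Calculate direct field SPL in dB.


Given values:
  Lw = 101.8 dB, Q = 2, r = 6.7 m
Formula: SPL = Lw + 10 * log10(Q / (4 * pi * r^2))
Compute 4 * pi * r^2 = 4 * pi * 6.7^2 = 564.1044
Compute Q / denom = 2 / 564.1044 = 0.00354544
Compute 10 * log10(0.00354544) = -24.5033
SPL = 101.8 + (-24.5033) = 77.3

77.3 dB


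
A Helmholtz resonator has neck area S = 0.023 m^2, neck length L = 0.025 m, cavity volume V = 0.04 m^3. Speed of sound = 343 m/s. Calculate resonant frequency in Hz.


Given values:
  S = 0.023 m^2, L = 0.025 m, V = 0.04 m^3, c = 343 m/s
Formula: f = (c / (2*pi)) * sqrt(S / (V * L))
Compute V * L = 0.04 * 0.025 = 0.001
Compute S / (V * L) = 0.023 / 0.001 = 23.0
Compute sqrt(23.0) = 4.795832
Compute c / (2*pi) = 343 / 6.283185 = 54.590148
f = 54.590148 * 4.795832 = 261.81

261.81 Hz


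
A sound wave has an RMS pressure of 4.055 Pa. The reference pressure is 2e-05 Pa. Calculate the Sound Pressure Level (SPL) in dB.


Given values:
  p = 4.055 Pa
  p_ref = 2e-05 Pa
Formula: SPL = 20 * log10(p / p_ref)
Compute ratio: p / p_ref = 4.055 / 2e-05 = 202750
Compute log10: log10(202750) = 5.306961
Multiply: SPL = 20 * 5.306961 = 106.14

106.14 dB


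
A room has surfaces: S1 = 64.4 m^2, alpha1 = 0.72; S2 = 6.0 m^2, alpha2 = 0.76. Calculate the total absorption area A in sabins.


Given surfaces:
  Surface 1: 64.4 * 0.72 = 46.368
  Surface 2: 6.0 * 0.76 = 4.56
Formula: A = sum(Si * alpha_i)
A = 46.368 + 4.56
A = 50.93

50.93 sabins


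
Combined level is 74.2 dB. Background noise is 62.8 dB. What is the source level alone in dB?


Given values:
  L_total = 74.2 dB, L_bg = 62.8 dB
Formula: L_source = 10 * log10(10^(L_total/10) - 10^(L_bg/10))
Convert to linear:
  10^(74.2/10) = 26302679.919
  10^(62.8/10) = 1905460.718
Difference: 26302679.919 - 1905460.718 = 24397219.201
L_source = 10 * log10(24397219.201) = 73.87

73.87 dB


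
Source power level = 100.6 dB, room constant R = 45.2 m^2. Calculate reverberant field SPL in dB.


Given values:
  Lw = 100.6 dB, R = 45.2 m^2
Formula: SPL = Lw + 10 * log10(4 / R)
Compute 4 / R = 4 / 45.2 = 0.088496
Compute 10 * log10(0.088496) = -10.5308
SPL = 100.6 + (-10.5308) = 90.07

90.07 dB


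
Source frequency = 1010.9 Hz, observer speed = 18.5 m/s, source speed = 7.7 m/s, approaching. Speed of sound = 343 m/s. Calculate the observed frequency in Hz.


Given values:
  f_s = 1010.9 Hz, v_o = 18.5 m/s, v_s = 7.7 m/s
  Direction: approaching
Formula: f_o = f_s * (c + v_o) / (c - v_s)
Numerator: c + v_o = 343 + 18.5 = 361.5
Denominator: c - v_s = 343 - 7.7 = 335.3
f_o = 1010.9 * 361.5 / 335.3 = 1089.89

1089.89 Hz
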